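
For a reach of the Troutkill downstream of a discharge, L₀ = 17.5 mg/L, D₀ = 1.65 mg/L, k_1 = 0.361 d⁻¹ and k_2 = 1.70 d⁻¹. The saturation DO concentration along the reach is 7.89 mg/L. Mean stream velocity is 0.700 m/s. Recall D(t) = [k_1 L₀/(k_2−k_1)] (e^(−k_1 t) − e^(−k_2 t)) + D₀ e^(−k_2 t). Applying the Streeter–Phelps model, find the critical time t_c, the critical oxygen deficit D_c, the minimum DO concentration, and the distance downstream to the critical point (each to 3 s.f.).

t_c ≈ 0.836 d; D_c ≈ 2.75 mg/L; min DO ≈ 5.14 mg/L; x_c ≈ 50.6 km

At the critical point dD/dt = 0, so k_1 L₀ e^(−k_1 t) = k_2 D. Substituting D(t) from the Streeter–Phelps equation and solving for t gives
t_c = ln[(k_2/k_1)(1 − D₀(k_2−k_1)/(k_1 L₀))] / (k_2−k_1).
Here k_2−k_1 = 1.339 d⁻¹ and 1 − D₀(k_2−k_1)/(k_1 L₀) = 1 − 1.65×1.339/(0.361×17.5) = 0.6503, so
t_c = ln(4.709 × 0.6503) / 1.339 = 1.119 / 1.339 = 0.8358 d.
L(t_c) = L₀ e^(−k_1 t_c) = 17.5 × 0.7395 = 12.94 mg/L, and at the critical point k_2 D_c = k_1 L, so D_c = (0.361/1.70) × 12.94 = 2.748 mg/L.
Minimum DO = C_s − D_c = 7.89 − 2.748 = 5.142 mg/L.
x_c = v t_c = 0.700 m/s × 0.8358 d × 86400 s/d = 50550 m ≈ 50.6 km.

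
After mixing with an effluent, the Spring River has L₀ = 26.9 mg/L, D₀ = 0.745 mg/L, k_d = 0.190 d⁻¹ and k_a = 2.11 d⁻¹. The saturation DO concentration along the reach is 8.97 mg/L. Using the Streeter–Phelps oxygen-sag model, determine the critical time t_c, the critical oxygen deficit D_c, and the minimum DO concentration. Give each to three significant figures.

t_c = [1/(k_a−k_d)] ln[(k_a/k_d)(1 − D₀(k_a−k_d)/(k_d L₀))]
= [1/(2.11−0.190)] ln[(2.11/0.190)(1 − 0.745×1.920/(0.190×26.9))]
= (1/1.920) ln[11.11 × 0.7201] = 0.5208 × ln(7.997) = 0.5208 × 2.079 = 1.083 d.
D_c = (k_d/k_a) L₀ e^(−k_d t_c) = (0.190/2.11) × 26.9 × e^(−0.190×1.083) = 0.09005 × 26.9 × 0.8140 = 1.972 mg/L.
Minimum DO = C_s − D_c = 8.97 − 1.972 = 6.998 mg/L.

t_c ≈ 1.08 d; D_c ≈ 1.97 mg/L; min DO ≈ 7.00 mg/L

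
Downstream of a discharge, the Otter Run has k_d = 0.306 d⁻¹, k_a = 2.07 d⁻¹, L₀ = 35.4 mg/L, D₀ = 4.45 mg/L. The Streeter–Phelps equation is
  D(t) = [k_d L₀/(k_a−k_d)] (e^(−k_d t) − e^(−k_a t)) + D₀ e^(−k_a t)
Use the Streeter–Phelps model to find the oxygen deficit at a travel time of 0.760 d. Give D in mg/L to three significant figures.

D ≈ 4.52 mg/L

k_d L₀/(k_a−k_d) = 0.306×35.4/(2.07−0.306) = 10.83/1.764 = 6.141 mg/L.
e^(−k_d t) = e^(−0.306×0.7600) = 0.7925; e^(−k_a t) = e^(−2.07×0.7600) = 0.2074.
D = 6.141 × (0.7925 − 0.2074) + 4.45 × 0.2074 = 3.593 + 0.9228 = 4.516 mg/L.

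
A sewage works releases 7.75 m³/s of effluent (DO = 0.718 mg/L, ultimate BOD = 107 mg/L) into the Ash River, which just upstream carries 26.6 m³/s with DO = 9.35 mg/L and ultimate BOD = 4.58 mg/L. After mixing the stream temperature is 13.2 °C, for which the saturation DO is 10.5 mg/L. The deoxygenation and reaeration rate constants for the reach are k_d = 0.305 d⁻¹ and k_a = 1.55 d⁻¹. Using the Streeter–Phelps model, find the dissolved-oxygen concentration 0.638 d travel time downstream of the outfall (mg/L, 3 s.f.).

DO ≈ 6.29 mg/L

Mixed DO = (26.6×9.35 + 7.75×0.718)/(26.6+7.75) = 254.3/34.35 = 7.402 mg/L.
Mixed L₀ = (26.6×4.58 + 7.75×107)/(34.35) = 951.1/34.35 = 27.69 mg/L.
Initial deficit D₀ = C_s − DO₀ = 10.5 − 7.402 = 3.098 mg/L.
D(0.638) = [0.305×27.69/(1.55−0.305)](e^(−0.305×0.638) − e^(−1.55×0.638)) + 3.098 e^(−1.55×0.638)
= 6.783 × (0.8232 − 0.3720) + 3.098 × 0.3720 = 4.213 mg/L.
DO = 10.5 − 4.213 = 6.287 mg/L.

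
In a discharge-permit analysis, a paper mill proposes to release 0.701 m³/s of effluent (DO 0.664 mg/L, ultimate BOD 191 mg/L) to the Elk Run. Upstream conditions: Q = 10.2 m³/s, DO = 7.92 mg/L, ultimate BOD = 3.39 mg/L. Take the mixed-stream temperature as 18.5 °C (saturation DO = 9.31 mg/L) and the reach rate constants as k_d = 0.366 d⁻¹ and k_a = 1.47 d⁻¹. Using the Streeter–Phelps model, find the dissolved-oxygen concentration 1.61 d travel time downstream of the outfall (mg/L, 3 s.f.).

Mixed DO = (10.2×7.92 + 0.701×0.664)/(10.2+0.701) = 81.25/10.90 = 7.453 mg/L.
Mixed L₀ = (10.2×3.39 + 0.701×191)/(10.90) = 168.5/10.90 = 15.45 mg/L.
Initial deficit D₀ = C_s − DO₀ = 9.31 − 7.453 = 1.857 mg/L.
D(1.61) = [0.366×15.45/(1.47−0.366)](e^(−0.366×1.61) − e^(−1.47×1.61)) + 1.857 e^(−1.47×1.61)
= 5.123 × (0.5547 − 0.09379) + 1.857 × 0.09379 = 2.536 mg/L.
DO = 9.31 − 2.536 = 6.774 mg/L.

DO ≈ 6.77 mg/L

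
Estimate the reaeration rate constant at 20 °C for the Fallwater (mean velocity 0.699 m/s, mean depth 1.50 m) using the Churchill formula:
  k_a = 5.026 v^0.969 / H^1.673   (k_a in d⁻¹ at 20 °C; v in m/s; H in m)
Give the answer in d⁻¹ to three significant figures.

k_a = 5.026 × 0.699^0.969 / 1.50^1.673 = 5.026 × 0.7068 / 1.971 = 1.803 d⁻¹.

k_a ≈ 1.80 d⁻¹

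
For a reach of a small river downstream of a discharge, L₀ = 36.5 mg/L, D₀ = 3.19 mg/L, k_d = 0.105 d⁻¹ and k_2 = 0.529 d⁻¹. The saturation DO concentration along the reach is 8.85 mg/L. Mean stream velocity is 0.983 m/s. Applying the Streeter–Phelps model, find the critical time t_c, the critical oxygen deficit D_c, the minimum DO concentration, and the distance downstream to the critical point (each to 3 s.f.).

t_c = [1/(k_2−k_d)] ln[(k_2/k_d)(1 − D₀(k_2−k_d)/(k_d L₀))]
= [1/(0.529−0.105)] ln[(0.529/0.105)(1 − 3.19×0.4240/(0.105×36.5))]
= (1/0.4240) ln[5.038 × 0.6471] = 2.358 × ln(3.260) = 2.358 × 1.182 = 2.787 d.
D_c = (k_d/k_2) L₀ e^(−k_d t_c) = (0.105/0.529) × 36.5 × e^(−0.105×2.787) = 0.1985 × 36.5 × 0.7463 = 5.407 mg/L.
Minimum DO = C_s − D_c = 8.85 − 5.407 = 3.443 mg/L.
x_c = v t_c = 0.983 m/s × 2.787 d × 86400 s/d = 236700 m ≈ 237 km.

t_c ≈ 2.79 d; D_c ≈ 5.41 mg/L; min DO ≈ 3.44 mg/L; x_c ≈ 237 km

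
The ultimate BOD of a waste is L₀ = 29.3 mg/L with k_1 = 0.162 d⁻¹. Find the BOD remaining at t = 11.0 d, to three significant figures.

L_t = L₀ e^(−k_1 t) = 29.3 × e^(−0.162×11.0) = 29.3 × 0.1683 = 4.931 mg/L.

L ≈ 4.93 mg/L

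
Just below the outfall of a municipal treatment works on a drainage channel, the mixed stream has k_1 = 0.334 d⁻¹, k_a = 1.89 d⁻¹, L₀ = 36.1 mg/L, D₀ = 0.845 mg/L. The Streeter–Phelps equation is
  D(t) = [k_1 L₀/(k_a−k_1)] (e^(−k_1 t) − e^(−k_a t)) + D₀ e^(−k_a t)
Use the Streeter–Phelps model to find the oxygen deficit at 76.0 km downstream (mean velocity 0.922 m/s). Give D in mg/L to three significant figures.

D ≈ 4.50 mg/L

Travel time t = x/v = 76.0 km / (0.922 m/s) = 76000 m / 0.922 m/s = 82430 s = 0.9540 d.
k_1 L₀/(k_a−k_1) = 0.334×36.1/(1.89−0.334) = 12.06/1.556 = 7.749 mg/L.
e^(−k_1 t) = e^(−0.334×0.9540) = 0.7271; e^(−k_a t) = e^(−1.89×0.9540) = 0.1648.
D = 7.749 × (0.7271 − 0.1648) + 0.845 × 0.1648 = 4.358 + 0.1392 = 4.497 mg/L.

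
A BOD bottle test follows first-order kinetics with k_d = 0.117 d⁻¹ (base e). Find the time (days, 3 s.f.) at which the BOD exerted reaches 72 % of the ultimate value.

y/L₀ = 1 − e^(−k_d t) = 0.72 ⇒ e^(−k_d t) = 0.280
t = −ln(0.280) / 0.117 = 1.273 / 0.117 = 10.88 d.

t ≈ 10.9 d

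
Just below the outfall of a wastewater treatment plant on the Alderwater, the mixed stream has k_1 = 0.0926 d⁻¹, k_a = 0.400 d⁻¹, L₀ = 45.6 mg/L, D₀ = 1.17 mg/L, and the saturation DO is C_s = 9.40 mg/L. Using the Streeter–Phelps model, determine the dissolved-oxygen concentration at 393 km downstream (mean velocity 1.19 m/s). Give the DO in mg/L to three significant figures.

Travel time t = x/v = 393 km / (1.19 m/s) = 393000 m / 1.19 m/s = 330300 s = 3.822 d.
k_1 L₀/(k_a−k_1) = 0.0926×45.6/(0.400−0.0926) = 4.223/0.3074 = 13.74 mg/L.
e^(−k_1 t) = e^(−0.0926×3.822) = 0.7019; e^(−k_a t) = e^(−0.400×3.822) = 0.2168.
D = 13.74 × (0.7019 − 0.2168) + 1.17 × 0.2168 = 6.664 + 0.2536 = 6.918 mg/L.
DO = C_s − D = 9.40 − 6.918 = 2.482 mg/L.

DO ≈ 2.48 mg/L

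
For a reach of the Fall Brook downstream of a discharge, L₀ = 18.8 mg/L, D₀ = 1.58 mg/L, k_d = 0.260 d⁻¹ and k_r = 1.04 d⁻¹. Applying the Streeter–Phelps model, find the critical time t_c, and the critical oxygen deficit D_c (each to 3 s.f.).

t_c = [1/(k_r−k_d)] ln[(k_r/k_d)(1 − D₀(k_r−k_d)/(k_d L₀))]
= [1/(1.04−0.260)] ln[(1.04/0.260)(1 − 1.58×0.7800/(0.260×18.8))]
= (1/0.7800) ln[4.000 × 0.7479] = 1.282 × ln(2.991) = 1.282 × 1.096 = 1.405 d.
L(t_c) = L₀ e^(−k_d t_c) = 18.8 × 0.6940 = 13.05 mg/L, and at the critical point k_r D_c = k_d L, so D_c = (0.260/1.04) × 13.05 = 3.262 mg/L.

t_c ≈ 1.40 d; D_c ≈ 3.26 mg/L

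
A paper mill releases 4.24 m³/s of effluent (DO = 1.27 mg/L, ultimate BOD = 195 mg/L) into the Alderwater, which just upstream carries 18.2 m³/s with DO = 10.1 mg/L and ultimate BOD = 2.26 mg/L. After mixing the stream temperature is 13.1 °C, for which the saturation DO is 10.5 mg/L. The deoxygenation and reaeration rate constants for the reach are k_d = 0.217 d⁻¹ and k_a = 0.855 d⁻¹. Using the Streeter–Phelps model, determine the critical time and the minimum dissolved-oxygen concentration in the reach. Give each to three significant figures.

t_c ≈ 1.88 d; minimum DO ≈ 3.97 mg/L

Mixed DO = (18.2×10.1 + 4.24×1.27)/(18.2+4.24) = 189.2/22.44 = 8.432 mg/L.
Mixed L₀ = (18.2×2.26 + 4.24×195)/(22.44) = 867.9/22.44 = 38.68 mg/L.
Initial deficit D₀ = C_s − DO₀ = 10.5 − 8.432 = 2.068 mg/L.
t_c = (1/0.6380) ln[(0.855/0.217)(1 − 2.068×0.6380/(0.217×38.68))] = 1.567 × ln(3.321) = 1.881 d.
D_c = (0.217/0.855) × 38.68 × e^(−0.217×1.881) = 0.2538 × 38.68 × 0.6648 = 6.526 mg/L.
Minimum DO = 10.5 − 6.526 = 3.974 mg/L.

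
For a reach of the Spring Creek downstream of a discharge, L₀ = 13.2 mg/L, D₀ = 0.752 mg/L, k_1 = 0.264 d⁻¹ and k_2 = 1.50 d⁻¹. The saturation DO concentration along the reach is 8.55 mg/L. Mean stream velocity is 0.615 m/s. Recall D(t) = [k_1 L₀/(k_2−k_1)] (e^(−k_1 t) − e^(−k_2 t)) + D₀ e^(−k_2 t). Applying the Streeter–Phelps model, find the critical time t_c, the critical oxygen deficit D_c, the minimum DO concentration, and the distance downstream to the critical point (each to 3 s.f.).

At the critical point dD/dt = 0, so k_1 L₀ e^(−k_1 t) = k_2 D. Substituting D(t) from the Streeter–Phelps equation and solving for t gives
t_c = ln[(k_2/k_1)(1 − D₀(k_2−k_1)/(k_1 L₀))] / (k_2−k_1).
Here k_2−k_1 = 1.236 d⁻¹ and 1 − D₀(k_2−k_1)/(k_1 L₀) = 1 − 0.752×1.236/(0.264×13.2) = 0.7333, so
t_c = ln(5.682 × 0.7333) / 1.236 = 1.427 / 1.236 = 1.155 d.
D_c = (k_1/k_2) L₀ e^(−k_1 t_c) = (0.264/1.50) × 13.2 × e^(−0.264×1.155) = 0.1760 × 13.2 × 0.7373 = 1.713 mg/L.
Minimum DO = C_s − D_c = 8.55 − 1.713 = 6.837 mg/L.
x_c = v t_c = 0.615 m/s × 1.155 d × 86400 s/d = 61350 m ≈ 61.3 km.

t_c ≈ 1.15 d; D_c ≈ 1.71 mg/L; min DO ≈ 6.84 mg/L; x_c ≈ 61.3 km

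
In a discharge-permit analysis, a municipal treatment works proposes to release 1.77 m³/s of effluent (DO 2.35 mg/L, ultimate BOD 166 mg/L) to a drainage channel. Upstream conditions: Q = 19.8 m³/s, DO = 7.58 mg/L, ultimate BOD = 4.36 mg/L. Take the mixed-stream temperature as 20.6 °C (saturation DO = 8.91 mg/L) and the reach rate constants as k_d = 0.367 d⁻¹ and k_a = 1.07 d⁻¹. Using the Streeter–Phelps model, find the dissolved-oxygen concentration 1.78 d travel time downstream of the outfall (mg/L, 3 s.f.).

DO ≈ 5.23 mg/L

Mixed DO = (19.8×7.58 + 1.77×2.35)/(19.8+1.77) = 154.2/21.57 = 7.151 mg/L.
Mixed L₀ = (19.8×4.36 + 1.77×166)/(21.57) = 380.1/21.57 = 17.62 mg/L.
Initial deficit D₀ = C_s − DO₀ = 8.91 − 7.151 = 1.759 mg/L.
D(1.78) = [0.367×17.62/(1.07−0.367)](e^(−0.367×1.78) − e^(−1.07×1.78)) + 1.759 e^(−1.07×1.78)
= 9.201 × (0.5203 − 0.1489) + 1.759 × 0.1489 = 3.680 mg/L.
DO = 8.91 − 3.680 = 5.230 mg/L.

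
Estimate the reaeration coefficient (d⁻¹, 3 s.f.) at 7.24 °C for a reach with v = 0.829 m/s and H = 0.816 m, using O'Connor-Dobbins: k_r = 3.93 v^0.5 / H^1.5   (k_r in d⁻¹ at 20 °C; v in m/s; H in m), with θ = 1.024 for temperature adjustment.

k_r ≈ 3.59 d⁻¹

k_r(20) = 3.93 × 0.829^0.5 / 0.816^1.5 = 3.93 × 0.9105 / 0.7371 = 4.854 d⁻¹.
k_r(7.24) = 4.854 × 1.024^(7.24−20) = 4.854 × 0.7389 = 3.587 d⁻¹.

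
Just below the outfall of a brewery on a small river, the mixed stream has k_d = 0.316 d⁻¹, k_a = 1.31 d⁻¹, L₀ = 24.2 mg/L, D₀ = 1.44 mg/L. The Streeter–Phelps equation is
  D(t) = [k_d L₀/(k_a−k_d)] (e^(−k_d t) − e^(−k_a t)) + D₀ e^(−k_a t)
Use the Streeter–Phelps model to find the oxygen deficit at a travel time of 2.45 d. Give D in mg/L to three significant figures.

k_d L₀/(k_a−k_d) = 0.316×24.2/(1.31−0.316) = 7.647/0.9940 = 7.693 mg/L.
e^(−k_d t) = e^(−0.316×2.450) = 0.4611; e^(−k_a t) = e^(−1.31×2.450) = 0.04038.
D = 7.693 × (0.4611 − 0.04038) + 1.44 × 0.04038 = 3.237 + 0.05814 = 3.295 mg/L.

D ≈ 3.29 mg/L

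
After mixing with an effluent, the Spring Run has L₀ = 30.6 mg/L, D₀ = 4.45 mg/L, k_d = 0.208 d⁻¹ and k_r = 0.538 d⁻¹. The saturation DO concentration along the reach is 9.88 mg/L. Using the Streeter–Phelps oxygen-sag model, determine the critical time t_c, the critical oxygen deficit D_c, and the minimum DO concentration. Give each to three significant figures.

At the critical point dD/dt = 0, so k_d L₀ e^(−k_d t) = k_r D. Substituting D(t) from the Streeter–Phelps equation and solving for t gives
t_c = ln[(k_r/k_d)(1 − D₀(k_r−k_d)/(k_d L₀))] / (k_r−k_d).
Here k_r−k_d = 0.3300 d⁻¹ and 1 − D₀(k_r−k_d)/(k_d L₀) = 1 − 4.45×0.3300/(0.208×30.6) = 0.7693, so
t_c = ln(2.587 × 0.7693) / 0.3300 = 0.6880 / 0.3300 = 2.085 d.
D_c = (k_d/k_r) L₀ e^(−k_d t_c) = (0.208/0.538) × 30.6 × e^(−0.208×2.085) = 0.3866 × 30.6 × 0.6481 = 7.668 mg/L.
Minimum DO = C_s − D_c = 9.88 − 7.668 = 2.212 mg/L.

t_c ≈ 2.08 d; D_c ≈ 7.67 mg/L; min DO ≈ 2.21 mg/L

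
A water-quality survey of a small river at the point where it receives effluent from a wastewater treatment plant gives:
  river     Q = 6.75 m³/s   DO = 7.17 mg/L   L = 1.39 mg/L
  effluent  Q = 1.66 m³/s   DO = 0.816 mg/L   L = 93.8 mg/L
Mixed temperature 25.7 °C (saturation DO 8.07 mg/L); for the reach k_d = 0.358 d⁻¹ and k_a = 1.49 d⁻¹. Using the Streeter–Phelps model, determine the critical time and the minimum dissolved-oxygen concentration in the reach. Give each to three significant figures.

Mixed DO = (6.75×7.17 + 1.66×0.816)/(6.75+1.66) = 49.75/8.410 = 5.916 mg/L.
Mixed L₀ = (6.75×1.39 + 1.66×93.8)/(8.410) = 165.1/8.410 = 19.63 mg/L.
Initial deficit D₀ = C_s − DO₀ = 8.07 − 5.916 = 2.154 mg/L.
t_c = (1/1.132) ln[(1.49/0.358)(1 − 2.154×1.132/(0.358×19.63))] = 0.8834 × ln(2.718) = 0.8832 d.
D_c = (0.358/1.49) × 19.63 × e^(−0.358×0.8832) = 0.2403 × 19.63 × 0.7289 = 3.438 mg/L.
Minimum DO = 8.07 − 3.438 = 4.632 mg/L.

t_c ≈ 0.883 d; minimum DO ≈ 4.63 mg/L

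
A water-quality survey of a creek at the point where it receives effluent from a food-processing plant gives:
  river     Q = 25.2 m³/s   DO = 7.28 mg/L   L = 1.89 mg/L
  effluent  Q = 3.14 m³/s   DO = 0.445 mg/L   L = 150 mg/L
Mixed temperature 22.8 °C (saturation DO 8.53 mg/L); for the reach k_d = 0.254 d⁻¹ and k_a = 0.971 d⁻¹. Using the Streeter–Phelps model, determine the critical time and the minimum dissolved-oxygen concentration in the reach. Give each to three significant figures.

Mixed DO = (25.2×7.28 + 3.14×0.445)/(25.2+3.14) = 184.9/28.34 = 6.523 mg/L.
Mixed L₀ = (25.2×1.89 + 3.14×150)/(28.34) = 518.6/28.34 = 18.30 mg/L.
Initial deficit D₀ = C_s − DO₀ = 8.53 − 6.523 = 2.007 mg/L.
t_c = (1/0.7170) ln[(0.971/0.254)(1 − 2.007×0.7170/(0.254×18.30))] = 1.395 × ln(2.639) = 1.354 d.
D_c = (0.254/0.971) × 18.30 × e^(−0.254×1.354) = 0.2616 × 18.30 × 0.7091 = 3.394 mg/L.
Minimum DO = 8.53 − 3.394 = 5.136 mg/L.

t_c ≈ 1.35 d; minimum DO ≈ 5.14 mg/L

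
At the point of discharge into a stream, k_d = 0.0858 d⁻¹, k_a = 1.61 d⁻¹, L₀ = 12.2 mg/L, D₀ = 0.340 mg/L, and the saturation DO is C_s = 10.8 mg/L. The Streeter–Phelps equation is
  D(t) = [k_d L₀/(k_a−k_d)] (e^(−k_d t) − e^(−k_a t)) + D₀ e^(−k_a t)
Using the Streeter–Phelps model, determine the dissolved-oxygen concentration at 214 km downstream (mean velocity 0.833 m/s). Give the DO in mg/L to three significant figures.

DO ≈ 10.3 mg/L

Travel time t = x/v = 214 km / (0.833 m/s) = 214000 m / 0.833 m/s = 256900 s = 2.973 d.
k_d L₀/(k_a−k_d) = 0.0858×12.2/(1.61−0.0858) = 1.047/1.524 = 0.6868 mg/L.
e^(−k_d t) = e^(−0.0858×2.973) = 0.7748; e^(−k_a t) = e^(−1.61×2.973) = 0.008336.
D = 0.6868 × (0.7748 − 0.008336) + 0.340 × 0.008336 = 0.5264 + 0.002834 = 0.5292 mg/L.
DO = C_s − D = 10.8 − 0.5292 = 10.27 mg/L.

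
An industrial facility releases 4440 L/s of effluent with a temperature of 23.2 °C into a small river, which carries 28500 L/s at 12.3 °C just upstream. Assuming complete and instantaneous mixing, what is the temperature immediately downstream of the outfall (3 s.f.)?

13.8 °C

Flow-weighted mixing: C = (Q_r C_r + Q_w C_w)/(Q_r + Q_w)
= (28500×12.3 + 4440×23.2)/(28500 + 4440) = 453600/32940 = 13.77 °C.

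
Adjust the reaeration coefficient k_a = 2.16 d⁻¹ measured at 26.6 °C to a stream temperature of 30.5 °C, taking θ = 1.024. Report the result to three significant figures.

k_a ≈ 2.37 d⁻¹

k_a(T₂) = k_a(T₁) · θ^(T₂−T₁) = 2.16 × 1.024^(30.5−26.6)
= 2.16 × 1.024^3.90 = 2.16 × 1.097 = 2.369 d⁻¹.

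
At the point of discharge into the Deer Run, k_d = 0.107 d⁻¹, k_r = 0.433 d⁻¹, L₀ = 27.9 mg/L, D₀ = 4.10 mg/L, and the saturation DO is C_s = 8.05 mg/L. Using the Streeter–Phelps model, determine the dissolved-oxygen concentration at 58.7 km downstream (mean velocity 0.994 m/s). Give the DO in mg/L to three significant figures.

DO ≈ 3.30 mg/L

Travel time t = x/v = 58.7 km / (0.994 m/s) = 58700 m / 0.994 m/s = 59050 s = 0.6835 d.
k_d L₀/(k_r−k_d) = 0.107×27.9/(0.433−0.107) = 2.985/0.3260 = 9.157 mg/L.
e^(−k_d t) = e^(−0.107×0.6835) = 0.9295; e^(−k_r t) = e^(−0.433×0.6835) = 0.7438.
D = 9.157 × (0.9295 − 0.7438) + 4.10 × 0.7438 = 1.700 + 3.050 = 4.750 mg/L.
DO = C_s − D = 8.05 − 4.750 = 3.300 mg/L.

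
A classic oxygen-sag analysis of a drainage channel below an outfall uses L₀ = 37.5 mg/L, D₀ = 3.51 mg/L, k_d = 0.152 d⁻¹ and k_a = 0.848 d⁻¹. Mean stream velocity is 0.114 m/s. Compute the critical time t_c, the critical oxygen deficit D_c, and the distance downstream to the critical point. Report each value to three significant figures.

t_c ≈ 1.67 d; D_c ≈ 5.22 mg/L; x_c ≈ 16.4 km

t_c = [1/(k_a−k_d)] ln[(k_a/k_d)(1 − D₀(k_a−k_d)/(k_d L₀))]
= [1/(0.848−0.152)] ln[(0.848/0.152)(1 − 3.51×0.6960/(0.152×37.5))]
= (1/0.6960) ln[5.579 × 0.5714] = 1.437 × ln(3.188) = 1.437 × 1.159 = 1.666 d.
D_c = (k_d/k_a) L₀ e^(−k_d t_c) = (0.152/0.848) × 37.5 × e^(−0.152×1.666) = 0.1792 × 37.5 × 0.7763 = 5.218 mg/L.
x_c = v t_c = 0.114 m/s × 1.666 d × 86400 s/d = 16410 m ≈ 16.4 km.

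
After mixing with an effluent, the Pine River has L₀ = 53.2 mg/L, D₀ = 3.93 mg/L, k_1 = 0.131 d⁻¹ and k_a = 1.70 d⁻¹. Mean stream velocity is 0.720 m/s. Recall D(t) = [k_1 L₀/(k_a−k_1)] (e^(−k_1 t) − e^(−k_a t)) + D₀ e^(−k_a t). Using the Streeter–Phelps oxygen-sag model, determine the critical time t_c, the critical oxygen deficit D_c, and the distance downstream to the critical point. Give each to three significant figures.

t_c ≈ 0.256 d; D_c ≈ 3.96 mg/L; x_c ≈ 16.0 km

With k_a/k_1 = 12.98 and 1 − D₀(k_a−k_1)/(k_1 L₀) = 0.1152,
t_c = ln(12.98 × 0.1152) / (1.70 − 0.131) = ln(1.495) / 1.569 = 0.4023/1.569 = 0.2564 d.
L(t_c) = L₀ e^(−k_1 t_c) = 53.2 × 0.9670 = 51.44 mg/L, and at the critical point k_a D_c = k_1 L, so D_c = (0.131/1.70) × 51.44 = 3.964 mg/L.
x_c = v t_c = 0.720 m/s × 0.2564 d × 86400 s/d = 15950 m ≈ 16.0 km.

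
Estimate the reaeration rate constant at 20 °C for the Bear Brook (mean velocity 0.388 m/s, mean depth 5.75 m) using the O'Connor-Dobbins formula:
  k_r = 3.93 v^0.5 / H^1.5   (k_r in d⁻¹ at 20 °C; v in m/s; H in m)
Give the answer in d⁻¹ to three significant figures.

k_r ≈ 0.178 d⁻¹

k_r = 3.93 × 0.388^0.5 / 5.75^1.5 = 3.93 × 0.6229 / 13.79 = 0.1775 d⁻¹.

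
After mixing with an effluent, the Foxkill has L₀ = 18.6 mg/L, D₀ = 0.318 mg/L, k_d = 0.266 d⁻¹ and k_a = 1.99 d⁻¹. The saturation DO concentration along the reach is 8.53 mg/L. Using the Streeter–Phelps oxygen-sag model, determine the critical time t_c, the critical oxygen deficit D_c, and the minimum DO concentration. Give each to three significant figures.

At the critical point dD/dt = 0, so k_d L₀ e^(−k_d t) = k_a D. Substituting D(t) from the Streeter–Phelps equation and solving for t gives
t_c = ln[(k_a/k_d)(1 − D₀(k_a−k_d)/(k_d L₀))] / (k_a−k_d).
Here k_a−k_d = 1.724 d⁻¹ and 1 − D₀(k_a−k_d)/(k_d L₀) = 1 − 0.318×1.724/(0.266×18.6) = 0.8892, so
t_c = ln(7.481 × 0.8892) / 1.724 = 1.895 / 1.724 = 1.099 d.
L(t_c) = L₀ e^(−k_d t_c) = 18.6 × 0.7465 = 13.88 mg/L, and at the critical point k_a D_c = k_d L, so D_c = (0.266/1.99) × 13.88 = 1.856 mg/L.
Minimum DO = C_s − D_c = 8.53 − 1.856 = 6.674 mg/L.

t_c ≈ 1.10 d; D_c ≈ 1.86 mg/L; min DO ≈ 6.67 mg/L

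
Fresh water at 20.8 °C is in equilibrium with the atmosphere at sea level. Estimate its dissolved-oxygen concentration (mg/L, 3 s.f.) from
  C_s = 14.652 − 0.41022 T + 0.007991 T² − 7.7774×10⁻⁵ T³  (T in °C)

C_s ≈ 8.88 mg/L

C_s = 14.652 − 0.41022×20.8 + 0.007991×20.8² − 7.7774×10⁻⁵×20.8³ = 8.877 mg/L.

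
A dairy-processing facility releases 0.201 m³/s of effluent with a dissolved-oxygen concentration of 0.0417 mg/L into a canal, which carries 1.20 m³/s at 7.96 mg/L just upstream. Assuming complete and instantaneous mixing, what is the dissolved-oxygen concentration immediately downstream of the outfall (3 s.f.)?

Flow-weighted mixing: C = (Q_r C_r + Q_w C_w)/(Q_r + Q_w)
= (1.20×7.96 + 0.201×0.0417)/(1.20 + 0.201) = 9.560/1.401 = 6.824 mg/L.

6.82 mg/L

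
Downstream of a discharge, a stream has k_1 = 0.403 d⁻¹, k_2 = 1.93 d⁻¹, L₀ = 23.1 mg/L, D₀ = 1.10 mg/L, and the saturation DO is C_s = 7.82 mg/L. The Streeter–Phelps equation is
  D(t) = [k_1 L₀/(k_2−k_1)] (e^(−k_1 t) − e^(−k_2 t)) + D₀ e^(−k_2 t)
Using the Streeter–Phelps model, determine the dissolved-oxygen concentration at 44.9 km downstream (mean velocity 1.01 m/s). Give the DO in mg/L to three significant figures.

DO ≈ 4.72 mg/L

Travel time t = x/v = 44.9 km / (1.01 m/s) = 44900 m / 1.01 m/s = 44460 s = 0.5145 d.
k_1 L₀/(k_2−k_1) = 0.403×23.1/(1.93−0.403) = 9.309/1.527 = 6.096 mg/L.
e^(−k_1 t) = e^(−0.403×0.5145) = 0.8127; e^(−k_2 t) = e^(−1.93×0.5145) = 0.3704.
D = 6.096 × (0.8127 − 0.3704) + 1.10 × 0.3704 = 2.696 + 0.4075 = 3.104 mg/L.
DO = C_s − D = 7.82 − 3.104 = 4.716 mg/L.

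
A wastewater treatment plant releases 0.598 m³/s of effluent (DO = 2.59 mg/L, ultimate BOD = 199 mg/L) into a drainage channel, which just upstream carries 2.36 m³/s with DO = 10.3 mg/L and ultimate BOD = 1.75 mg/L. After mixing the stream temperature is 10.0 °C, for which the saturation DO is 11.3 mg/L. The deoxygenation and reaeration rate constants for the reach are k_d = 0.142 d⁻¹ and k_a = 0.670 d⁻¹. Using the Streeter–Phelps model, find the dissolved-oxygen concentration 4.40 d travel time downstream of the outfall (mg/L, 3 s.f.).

Mixed DO = (2.36×10.3 + 0.598×2.59)/(2.36+0.598) = 25.86/2.958 = 8.741 mg/L.
Mixed L₀ = (2.36×1.75 + 0.598×199)/(2.958) = 123.1/2.958 = 41.63 mg/L.
Initial deficit D₀ = C_s − DO₀ = 11.3 − 8.741 = 2.559 mg/L.
D(4.40) = [0.142×41.63/(0.670−0.142)](e^(−0.142×4.40) − e^(−0.670×4.40)) + 2.559 e^(−0.670×4.40)
= 11.20 × (0.5354 − 0.05244) + 2.559 × 0.05244 = 5.541 mg/L.
DO = 11.3 − 5.541 = 5.759 mg/L.

DO ≈ 5.76 mg/L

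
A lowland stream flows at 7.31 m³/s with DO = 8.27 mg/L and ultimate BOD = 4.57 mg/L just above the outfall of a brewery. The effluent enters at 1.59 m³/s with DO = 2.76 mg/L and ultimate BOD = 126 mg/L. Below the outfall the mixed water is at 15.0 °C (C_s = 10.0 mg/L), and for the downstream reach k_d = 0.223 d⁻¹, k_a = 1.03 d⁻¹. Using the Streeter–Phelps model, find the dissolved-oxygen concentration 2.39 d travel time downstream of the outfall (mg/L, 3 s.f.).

Mixed DO = (7.31×8.27 + 1.59×2.76)/(7.31+1.59) = 64.84/8.900 = 7.286 mg/L.
Mixed L₀ = (7.31×4.57 + 1.59×126)/(8.900) = 233.7/8.900 = 26.26 mg/L.
Initial deficit D₀ = C_s − DO₀ = 10.0 − 7.286 = 2.714 mg/L.
D(2.39) = [0.223×26.26/(1.03−0.223)](e^(−0.223×2.39) − e^(−1.03×2.39)) + 2.714 e^(−1.03×2.39)
= 7.257 × (0.5869 − 0.08529) + 2.714 × 0.08529 = 3.872 mg/L.
DO = 10.0 − 3.872 = 6.128 mg/L.

DO ≈ 6.13 mg/L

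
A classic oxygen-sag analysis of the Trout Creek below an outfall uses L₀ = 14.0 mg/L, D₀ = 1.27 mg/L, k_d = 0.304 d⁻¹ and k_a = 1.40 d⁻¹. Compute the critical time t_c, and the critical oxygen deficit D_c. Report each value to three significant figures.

With k_a/k_d = 4.605 and 1 − D₀(k_a−k_d)/(k_d L₀) = 0.6730,
t_c = ln(4.605 × 0.6730) / (1.40 − 0.304) = ln(3.099) / 1.096 = 1.131/1.096 = 1.032 d.
L(t_c) = L₀ e^(−k_d t_c) = 14.0 × 0.7307 = 10.23 mg/L, and at the critical point k_a D_c = k_d L, so D_c = (0.304/1.40) × 10.23 = 2.221 mg/L.

t_c ≈ 1.03 d; D_c ≈ 2.22 mg/L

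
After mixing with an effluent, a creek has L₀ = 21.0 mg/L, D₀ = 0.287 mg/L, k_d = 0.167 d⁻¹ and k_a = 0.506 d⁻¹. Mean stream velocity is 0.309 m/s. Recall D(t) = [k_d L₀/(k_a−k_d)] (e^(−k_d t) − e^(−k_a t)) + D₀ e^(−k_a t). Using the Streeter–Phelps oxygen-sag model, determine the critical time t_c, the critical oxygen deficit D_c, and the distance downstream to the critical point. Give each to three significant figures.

t_c ≈ 3.19 d; D_c ≈ 4.07 mg/L; x_c ≈ 85.1 km

At the critical point dD/dt = 0, so k_d L₀ e^(−k_d t) = k_a D. Substituting D(t) from the Streeter–Phelps equation and solving for t gives
t_c = ln[(k_a/k_d)(1 − D₀(k_a−k_d)/(k_d L₀))] / (k_a−k_d).
Here k_a−k_d = 0.3390 d⁻¹ and 1 − D₀(k_a−k_d)/(k_d L₀) = 1 − 0.287×0.3390/(0.167×21.0) = 0.9723, so
t_c = ln(3.030 × 0.9723) / 0.3390 = 1.080 / 0.3390 = 3.187 d.
L(t_c) = L₀ e^(−k_d t_c) = 21.0 × 0.5873 = 12.33 mg/L, and at the critical point k_a D_c = k_d L, so D_c = (0.167/0.506) × 12.33 = 4.070 mg/L.
x_c = v t_c = 0.309 m/s × 3.187 d × 86400 s/d = 85090 m ≈ 85.1 km.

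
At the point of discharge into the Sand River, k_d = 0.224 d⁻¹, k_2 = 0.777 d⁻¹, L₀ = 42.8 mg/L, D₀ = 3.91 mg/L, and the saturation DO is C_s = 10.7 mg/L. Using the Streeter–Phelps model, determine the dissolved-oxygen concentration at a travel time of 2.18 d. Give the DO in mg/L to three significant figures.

DO ≈ 2.53 mg/L

k_d L₀/(k_2−k_d) = 0.224×42.8/(0.777−0.224) = 9.587/0.5530 = 17.34 mg/L.
e^(−k_d t) = e^(−0.224×2.180) = 0.6137; e^(−k_2 t) = e^(−0.777×2.180) = 0.1838.
D = 17.34 × (0.6137 − 0.1838) + 3.91 × 0.1838 = 7.452 + 0.7187 = 8.171 mg/L.
DO = C_s − D = 10.7 − 8.171 = 2.529 mg/L.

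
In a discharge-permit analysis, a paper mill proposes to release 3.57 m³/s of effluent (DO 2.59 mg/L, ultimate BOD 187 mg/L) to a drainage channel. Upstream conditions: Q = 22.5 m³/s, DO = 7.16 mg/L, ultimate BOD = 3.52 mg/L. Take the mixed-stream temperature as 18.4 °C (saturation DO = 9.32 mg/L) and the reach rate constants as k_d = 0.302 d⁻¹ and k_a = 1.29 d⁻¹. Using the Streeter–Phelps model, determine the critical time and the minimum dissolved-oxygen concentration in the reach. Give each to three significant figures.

t_c ≈ 1.08 d; minimum DO ≈ 4.48 mg/L

Mixed DO = (22.5×7.16 + 3.57×2.59)/(22.5+3.57) = 170.3/26.07 = 6.534 mg/L.
Mixed L₀ = (22.5×3.52 + 3.57×187)/(26.07) = 746.8/26.07 = 28.65 mg/L.
Initial deficit D₀ = C_s − DO₀ = 9.32 − 6.534 = 2.786 mg/L.
t_c = (1/0.9880) ln[(1.29/0.302)(1 − 2.786×0.9880/(0.302×28.65))] = 1.012 × ln(2.912) = 1.082 d.
D_c = (0.302/1.29) × 28.65 × e^(−0.302×1.082) = 0.2341 × 28.65 × 0.7213 = 4.837 mg/L.
Minimum DO = 9.32 − 4.837 = 4.483 mg/L.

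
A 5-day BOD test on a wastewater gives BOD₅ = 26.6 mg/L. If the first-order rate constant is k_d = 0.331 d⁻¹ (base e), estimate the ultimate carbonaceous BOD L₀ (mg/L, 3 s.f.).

BOD₅ = L₀(1 − e^(−5k_d)) ⇒ L₀ = BOD₅ / (1 − e^(−5×0.331))
= 26.6 / (1 − 0.1911) = 26.6 / 0.8089 = 32.88 mg/L.

L₀ ≈ 32.9 mg/L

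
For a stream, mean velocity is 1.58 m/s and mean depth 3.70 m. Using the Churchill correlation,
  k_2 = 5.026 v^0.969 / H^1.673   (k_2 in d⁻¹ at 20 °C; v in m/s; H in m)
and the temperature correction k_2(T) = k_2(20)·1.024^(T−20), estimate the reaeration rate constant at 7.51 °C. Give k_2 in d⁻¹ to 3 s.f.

k_2(20) = 5.026 × 1.58^0.969 / 3.70^1.673 = 5.026 × 1.558 / 8.925 = 0.8772 d⁻¹.
k_2(7.51) = 0.8772 × 1.024^(7.51−20) = 0.8772 × 0.7436 = 0.6523 d⁻¹.

k_2 ≈ 0.652 d⁻¹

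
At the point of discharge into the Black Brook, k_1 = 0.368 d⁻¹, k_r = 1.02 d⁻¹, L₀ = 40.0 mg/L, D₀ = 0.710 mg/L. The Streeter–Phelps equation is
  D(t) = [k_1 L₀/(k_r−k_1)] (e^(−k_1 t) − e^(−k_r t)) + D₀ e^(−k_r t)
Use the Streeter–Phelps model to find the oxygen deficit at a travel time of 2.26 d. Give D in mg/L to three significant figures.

k_1 L₀/(k_r−k_1) = 0.368×40.0/(1.02−0.368) = 14.72/0.6520 = 22.58 mg/L.
e^(−k_1 t) = e^(−0.368×2.260) = 0.4353; e^(−k_r t) = e^(−1.02×2.260) = 0.09974.
D = 22.58 × (0.4353 − 0.09974) + 0.710 × 0.09974 = 7.576 + 0.07081 = 7.647 mg/L.

D ≈ 7.65 mg/L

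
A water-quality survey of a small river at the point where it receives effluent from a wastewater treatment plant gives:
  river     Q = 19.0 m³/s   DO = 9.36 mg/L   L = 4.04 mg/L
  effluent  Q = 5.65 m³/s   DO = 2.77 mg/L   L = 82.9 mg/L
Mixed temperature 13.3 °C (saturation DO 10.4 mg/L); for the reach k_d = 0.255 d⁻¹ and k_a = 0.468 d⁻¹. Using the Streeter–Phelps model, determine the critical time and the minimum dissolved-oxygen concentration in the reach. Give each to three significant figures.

Mixed DO = (19.0×9.36 + 5.65×2.77)/(19.0+5.65) = 193.5/24.65 = 7.850 mg/L.
Mixed L₀ = (19.0×4.04 + 5.65×82.9)/(24.65) = 545.1/24.65 = 22.12 mg/L.
Initial deficit D₀ = C_s − DO₀ = 10.4 − 7.850 = 2.550 mg/L.
t_c = (1/0.2130) ln[(0.468/0.255)(1 − 2.550×0.2130/(0.255×22.12))] = 4.695 × ln(1.658) = 2.375 d.
D_c = (0.255/0.468) × 22.12 × e^(−0.255×2.375) = 0.5449 × 22.12 × 0.5457 = 6.576 mg/L.
Minimum DO = 10.4 − 6.576 = 3.824 mg/L.

t_c ≈ 2.38 d; minimum DO ≈ 3.82 mg/L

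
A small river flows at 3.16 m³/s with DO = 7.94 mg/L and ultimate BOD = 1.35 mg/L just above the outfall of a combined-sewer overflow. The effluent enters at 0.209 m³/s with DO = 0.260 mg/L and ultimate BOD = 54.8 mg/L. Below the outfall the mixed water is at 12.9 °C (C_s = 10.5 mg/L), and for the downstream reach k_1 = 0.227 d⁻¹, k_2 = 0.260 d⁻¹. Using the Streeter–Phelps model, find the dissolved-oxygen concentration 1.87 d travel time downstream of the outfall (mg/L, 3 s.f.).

Mixed DO = (3.16×7.94 + 0.209×0.260)/(3.16+0.209) = 25.14/3.369 = 7.464 mg/L.
Mixed L₀ = (3.16×1.35 + 0.209×54.8)/(3.369) = 15.72/3.369 = 4.666 mg/L.
Initial deficit D₀ = C_s − DO₀ = 10.5 − 7.464 = 3.036 mg/L.
D(1.87) = [0.227×4.666/(0.260−0.227)](e^(−0.227×1.87) − e^(−0.260×1.87)) + 3.036 e^(−0.260×1.87)
= 32.10 × (0.6541 − 0.6150) + 3.036 × 0.6150 = 3.124 mg/L.
DO = 10.5 − 3.124 = 7.376 mg/L.

DO ≈ 7.38 mg/L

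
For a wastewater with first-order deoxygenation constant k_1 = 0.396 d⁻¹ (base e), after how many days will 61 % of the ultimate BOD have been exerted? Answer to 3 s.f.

y/L₀ = 1 − e^(−k_1 t) = 0.61 ⇒ e^(−k_1 t) = 0.390
t = −ln(0.390) / 0.396 = 0.9416 / 0.396 = 2.378 d.

t ≈ 2.38 d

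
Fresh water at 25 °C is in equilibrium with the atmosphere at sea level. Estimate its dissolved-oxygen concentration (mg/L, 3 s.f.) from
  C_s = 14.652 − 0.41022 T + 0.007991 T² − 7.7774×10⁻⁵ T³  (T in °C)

C_s = 14.652 − 0.41022×25 + 0.007991×25² − 7.7774×10⁻⁵×25³ = 8.176 mg/L.

C_s ≈ 8.18 mg/L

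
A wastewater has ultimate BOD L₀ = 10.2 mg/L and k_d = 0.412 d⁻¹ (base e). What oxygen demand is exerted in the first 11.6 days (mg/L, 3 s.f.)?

y_t = L₀(1 − e^(−k_d t)) = 10.2 × (1 − e^(−0.412×11.6))
= 10.2 × (1 − 0.008403) = 10.2 × 0.9916 = 10.11 mg/L.

y ≈ 10.1 mg/L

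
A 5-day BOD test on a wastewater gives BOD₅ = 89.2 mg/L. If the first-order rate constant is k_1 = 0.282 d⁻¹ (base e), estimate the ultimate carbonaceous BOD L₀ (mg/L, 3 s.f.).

L₀ ≈ 118 mg/L

BOD₅ = L₀(1 − e^(−5k_1)) ⇒ L₀ = BOD₅ / (1 − e^(−5×0.282))
= 89.2 / (1 − 0.2441) = 89.2 / 0.7559 = 118.0 mg/L.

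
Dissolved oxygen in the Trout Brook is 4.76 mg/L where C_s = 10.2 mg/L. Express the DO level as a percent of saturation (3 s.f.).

% saturation = C/C_s × 100 = 4.76/10.2 × 100 = 46.7 %.

46.7 % saturation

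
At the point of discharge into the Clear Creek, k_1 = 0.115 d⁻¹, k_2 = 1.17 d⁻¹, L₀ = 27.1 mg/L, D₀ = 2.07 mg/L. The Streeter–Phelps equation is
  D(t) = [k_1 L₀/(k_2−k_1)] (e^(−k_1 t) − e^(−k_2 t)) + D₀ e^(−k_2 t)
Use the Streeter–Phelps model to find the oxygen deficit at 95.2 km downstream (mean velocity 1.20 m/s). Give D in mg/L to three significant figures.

Travel time t = x/v = 95.2 km / (1.20 m/s) = 95200 m / 1.20 m/s = 79330 s = 0.9182 d.
k_1 L₀/(k_2−k_1) = 0.115×27.1/(1.17−0.115) = 3.117/1.055 = 2.954 mg/L.
e^(−k_1 t) = e^(−0.115×0.9182) = 0.8998; e^(−k_2 t) = e^(−1.17×0.9182) = 0.3415.
D = 2.954 × (0.8998 − 0.3415) + 2.07 × 0.3415 = 1.649 + 0.7070 = 2.356 mg/L.

D ≈ 2.36 mg/L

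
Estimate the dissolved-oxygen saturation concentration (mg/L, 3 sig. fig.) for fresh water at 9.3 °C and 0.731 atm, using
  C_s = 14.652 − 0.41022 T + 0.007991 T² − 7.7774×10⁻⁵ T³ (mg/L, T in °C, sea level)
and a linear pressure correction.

C_s ≈ 8.38 mg/L

At sea level: C_s = 14.652 − 0.41022×9.3 + 0.007991×9.3² − 7.7774×10⁻⁵×9.3³ = 11.47 mg/L.
Pressure correction: C_s' = 11.47 × 0.731 = 8.381 mg/L.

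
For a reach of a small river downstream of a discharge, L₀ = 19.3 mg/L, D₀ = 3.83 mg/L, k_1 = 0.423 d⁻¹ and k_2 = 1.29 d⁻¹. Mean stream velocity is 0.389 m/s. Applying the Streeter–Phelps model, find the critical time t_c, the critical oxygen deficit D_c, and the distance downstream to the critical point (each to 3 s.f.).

t_c ≈ 0.684 d; D_c ≈ 4.74 mg/L; x_c ≈ 23.0 km

t_c = [1/(k_2−k_1)] ln[(k_2/k_1)(1 − D₀(k_2−k_1)/(k_1 L₀))]
= [1/(1.29−0.423)] ln[(1.29/0.423)(1 − 3.83×0.8670/(0.423×19.3))]
= (1/0.8670) ln[3.050 × 0.5933] = 1.153 × ln(1.809) = 1.153 × 0.5929 = 0.6838 d.
L(t_c) = L₀ e^(−k_1 t_c) = 19.3 × 0.7488 = 14.45 mg/L, and at the critical point k_2 D_c = k_1 L, so D_c = (0.423/1.29) × 14.45 = 4.739 mg/L.
x_c = v t_c = 0.389 m/s × 0.6838 d × 86400 s/d = 22980 m ≈ 23.0 km.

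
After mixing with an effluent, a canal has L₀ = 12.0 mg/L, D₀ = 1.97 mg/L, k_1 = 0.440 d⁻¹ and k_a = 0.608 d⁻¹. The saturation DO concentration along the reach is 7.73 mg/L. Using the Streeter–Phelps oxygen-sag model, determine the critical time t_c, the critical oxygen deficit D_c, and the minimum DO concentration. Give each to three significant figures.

t_c ≈ 1.54 d; D_c ≈ 4.41 mg/L; min DO ≈ 3.32 mg/L

At the critical point dD/dt = 0, so k_1 L₀ e^(−k_1 t) = k_a D. Substituting D(t) from the Streeter–Phelps equation and solving for t gives
t_c = ln[(k_a/k_1)(1 − D₀(k_a−k_1)/(k_1 L₀))] / (k_a−k_1).
Here k_a−k_1 = 0.1680 d⁻¹ and 1 − D₀(k_a−k_1)/(k_1 L₀) = 1 − 1.97×0.1680/(0.440×12.0) = 0.9373, so
t_c = ln(1.382 × 0.9373) / 0.1680 = 0.2587 / 0.1680 = 1.540 d.
L(t_c) = L₀ e^(−k_1 t_c) = 12.0 × 0.5079 = 6.095 mg/L, and at the critical point k_a D_c = k_1 L, so D_c = (0.440/0.608) × 6.095 = 4.411 mg/L.
Minimum DO = C_s − D_c = 7.73 − 4.411 = 3.319 mg/L.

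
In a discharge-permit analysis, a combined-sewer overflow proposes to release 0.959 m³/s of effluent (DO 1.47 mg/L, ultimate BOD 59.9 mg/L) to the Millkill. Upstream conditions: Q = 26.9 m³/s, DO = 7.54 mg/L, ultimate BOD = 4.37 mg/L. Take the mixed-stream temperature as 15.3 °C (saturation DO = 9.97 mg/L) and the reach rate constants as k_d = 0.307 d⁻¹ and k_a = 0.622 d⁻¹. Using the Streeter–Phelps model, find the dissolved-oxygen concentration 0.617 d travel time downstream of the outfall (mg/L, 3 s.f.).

DO ≈ 7.28 mg/L

Mixed DO = (26.9×7.54 + 0.959×1.47)/(26.9+0.959) = 204.2/27.86 = 7.331 mg/L.
Mixed L₀ = (26.9×4.37 + 0.959×59.9)/(27.86) = 175.0/27.86 = 6.282 mg/L.
Initial deficit D₀ = C_s − DO₀ = 9.97 − 7.331 = 2.639 mg/L.
D(0.617) = [0.307×6.282/(0.622−0.307)](e^(−0.307×0.617) − e^(−0.622×0.617)) + 2.639 e^(−0.622×0.617)
= 6.122 × (0.8274 − 0.6813) + 2.639 × 0.6813 = 2.693 mg/L.
DO = 9.97 − 2.693 = 7.277 mg/L.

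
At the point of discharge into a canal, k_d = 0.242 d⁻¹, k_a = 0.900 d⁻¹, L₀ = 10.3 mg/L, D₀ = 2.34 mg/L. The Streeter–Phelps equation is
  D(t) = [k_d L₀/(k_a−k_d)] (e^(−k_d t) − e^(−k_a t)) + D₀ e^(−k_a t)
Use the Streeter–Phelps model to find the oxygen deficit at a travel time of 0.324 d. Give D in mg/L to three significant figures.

D ≈ 2.42 mg/L

k_d L₀/(k_a−k_d) = 0.242×10.3/(0.900−0.242) = 2.493/0.6580 = 3.788 mg/L.
e^(−k_d t) = e^(−0.242×0.3240) = 0.9246; e^(−k_a t) = e^(−0.900×0.3240) = 0.7471.
D = 3.788 × (0.9246 − 0.7471) + 2.34 × 0.7471 = 0.6725 + 1.748 = 2.421 mg/L.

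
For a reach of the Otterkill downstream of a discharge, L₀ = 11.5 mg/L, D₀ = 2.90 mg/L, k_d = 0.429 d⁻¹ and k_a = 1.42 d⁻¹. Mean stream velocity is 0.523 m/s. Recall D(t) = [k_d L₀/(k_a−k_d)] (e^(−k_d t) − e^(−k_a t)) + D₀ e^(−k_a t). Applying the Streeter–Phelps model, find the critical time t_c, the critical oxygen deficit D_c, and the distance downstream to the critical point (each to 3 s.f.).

t_c ≈ 0.326 d; D_c ≈ 3.02 mg/L; x_c ≈ 14.7 km

With k_a/k_d = 3.310 and 1 − D₀(k_a−k_d)/(k_d L₀) = 0.4175,
t_c = ln(3.310 × 0.4175) / (1.42 − 0.429) = ln(1.382) / 0.9910 = 0.3234/0.9910 = 0.3264 d.
D_c = (k_d/k_a) L₀ e^(−k_d t_c) = (0.429/1.42) × 11.5 × e^(−0.429×0.3264) = 0.3021 × 11.5 × 0.8694 = 3.020 mg/L.
x_c = v t_c = 0.523 m/s × 0.3264 d × 86400 s/d = 14750 m ≈ 14.7 km.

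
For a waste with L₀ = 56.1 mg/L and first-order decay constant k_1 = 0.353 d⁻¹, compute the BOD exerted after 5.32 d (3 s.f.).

y ≈ 47.5 mg/L

y_t = L₀(1 − e^(−k_1 t)) = 56.1 × (1 − e^(−0.353×5.32))
= 56.1 × (1 − 0.1529) = 56.1 × 0.8471 = 47.52 mg/L.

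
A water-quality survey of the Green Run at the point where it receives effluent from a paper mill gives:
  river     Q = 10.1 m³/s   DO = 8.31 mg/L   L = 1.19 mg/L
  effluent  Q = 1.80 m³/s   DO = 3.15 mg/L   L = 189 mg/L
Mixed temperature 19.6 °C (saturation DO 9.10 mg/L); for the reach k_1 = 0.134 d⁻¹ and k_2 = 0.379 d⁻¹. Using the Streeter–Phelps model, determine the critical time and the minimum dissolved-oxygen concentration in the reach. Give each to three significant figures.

Mixed DO = (10.1×8.31 + 1.80×3.15)/(10.1+1.80) = 89.60/11.90 = 7.529 mg/L.
Mixed L₀ = (10.1×1.19 + 1.80×189)/(11.90) = 352.2/11.90 = 29.60 mg/L.
Initial deficit D₀ = C_s − DO₀ = 9.10 − 7.529 = 1.571 mg/L.
t_c = (1/0.2450) ln[(0.379/0.134)(1 − 1.571×0.2450/(0.134×29.60))] = 4.082 × ln(2.554) = 3.827 d.
D_c = (0.134/0.379) × 29.60 × e^(−0.134×3.827) = 0.3536 × 29.60 × 0.5988 = 6.266 mg/L.
Minimum DO = 9.10 − 6.266 = 2.834 mg/L.

t_c ≈ 3.83 d; minimum DO ≈ 2.83 mg/L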